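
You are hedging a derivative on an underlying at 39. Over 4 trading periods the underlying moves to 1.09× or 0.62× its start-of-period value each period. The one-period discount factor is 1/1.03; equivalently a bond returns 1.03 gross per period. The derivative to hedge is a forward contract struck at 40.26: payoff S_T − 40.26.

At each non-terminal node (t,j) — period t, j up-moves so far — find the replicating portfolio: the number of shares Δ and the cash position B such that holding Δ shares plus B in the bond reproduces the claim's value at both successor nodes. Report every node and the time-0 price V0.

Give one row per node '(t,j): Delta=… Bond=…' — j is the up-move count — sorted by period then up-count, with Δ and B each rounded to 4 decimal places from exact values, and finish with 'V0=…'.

Since d<R<u, set p* = (R−d)/(u−d) = 0.8723; price each node as the discounted p*-expectation of its children.
Payoff layer (t=4): V(4,0)=-34.4972, V(4,1)=-30.1287, V(4,2)=-22.4485, V(4,3)=-8.9462, V(4,4)=14.7917
Node (3,0) S=9.2948: V=(p*·-30.1287+(1−p*)·-34.4972)/1.03=-29.7926; Δ=(-30.1287−-34.4972)/(10.1313−5.7628)=1.0000; B=V−Δ·S=-39.0874
Node (3,1) S=16.3408: V=(p*·-22.4485+(1−p*)·-30.1287)/1.03=-22.7465; Δ=(-22.4485−-30.1287)/(17.8115−10.1313)=1.0000; B=V−Δ·S=-39.0874
Node (3,2) S=28.7283: V=(p*·-8.9462+(1−p*)·-22.4485)/1.03=-10.3591; Δ=(-8.9462−-22.4485)/(31.3138−17.8115)=1.0000; B=V−Δ·S=-39.0874
Node (3,3) S=50.5061: V=(p*·14.7917+(1−p*)·-8.9462)/1.03=11.4188; Δ=(14.7917−-8.9462)/(55.0517−31.3138)=1.0000; B=V−Δ·S=-39.0874
Node (2,0) S=14.9916: V=(p*·-22.7465+(1−p*)·-29.7926)/1.03=-22.9573; Δ=(-22.7465−-29.7926)/(16.3408−9.2948)=1.0000; B=V−Δ·S=-37.9489
Node (2,1) S=26.3562: V=(p*·-10.3591+(1−p*)·-22.7465)/1.03=-11.5927; Δ=(-10.3591−-22.7465)/(28.7283−16.3408)=1.0000; B=V−Δ·S=-37.9489
Node (2,2) S=46.3359: V=(p*·11.4188+(1−p*)·-10.3591)/1.03=8.3870; Δ=(11.4188−-10.3591)/(50.5061−28.7283)=1.0000; B=V−Δ·S=-37.9489
Node (1,0) S=24.1800: V=(p*·-11.5927+(1−p*)·-22.9573)/1.03=-12.6636; Δ=(-11.5927−-22.9573)/(26.3562−14.9916)=1.0000; B=V−Δ·S=-36.8436
Node (1,1) S=42.5100: V=(p*·8.3870+(1−p*)·-11.5927)/1.03=5.6664; Δ=(8.3870−-11.5927)/(46.3359−26.3562)=1.0000; B=V−Δ·S=-36.8436
Node (0,0) S=39.0000: V=(p*·5.6664+(1−p*)·-12.6636)/1.03=3.2295; Δ=(5.6664−-12.6636)/(42.5100−24.1800)=1.0000; B=V−Δ·S=-35.7705
Self-financing check: at every node Δ·S+B equals the discounted successor values.

(0,0): Delta=1.0000 Bond=-35.7705
(1,0): Delta=1.0000 Bond=-36.8436
(1,1): Delta=1.0000 Bond=-36.8436
(2,0): Delta=1.0000 Bond=-37.9489
(2,1): Delta=1.0000 Bond=-37.9489
(2,2): Delta=1.0000 Bond=-37.9489
(3,0): Delta=1.0000 Bond=-39.0874
(3,1): Delta=1.0000 Bond=-39.0874
(3,2): Delta=1.0000 Bond=-39.0874
(3,3): Delta=1.0000 Bond=-39.0874
V0=3.2295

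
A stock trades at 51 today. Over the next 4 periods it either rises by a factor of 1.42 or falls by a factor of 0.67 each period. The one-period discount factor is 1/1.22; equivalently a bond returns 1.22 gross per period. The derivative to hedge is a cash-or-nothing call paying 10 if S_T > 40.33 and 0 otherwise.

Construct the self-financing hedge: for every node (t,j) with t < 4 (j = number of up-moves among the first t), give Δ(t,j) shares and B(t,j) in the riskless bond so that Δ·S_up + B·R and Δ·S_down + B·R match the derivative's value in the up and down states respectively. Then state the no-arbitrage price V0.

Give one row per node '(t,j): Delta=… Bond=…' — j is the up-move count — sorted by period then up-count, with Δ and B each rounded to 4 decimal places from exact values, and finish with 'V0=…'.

(0,0): Delta=0.0225 Bond=3.0913
(1,0): Delta=0.1025 Bond=1.0375
(1,1): Delta=0.0088 Bond=4.7656
(2,0): Delta=0.3501 Bond=-4.4014
(2,1): Delta=0.0601 Bond=3.3265
(2,2): Delta=0.0000 Bond=6.7186
(3,0): Delta=0.0000 Bond=0.0000
(3,1): Delta=0.4101 Bond=-7.3224
(3,2): Delta=0.0000 Bond=8.1967
(3,3): Delta=0.0000 Bond=8.1967
V0=4.2401

Under the risk-neutral measure, an up-move has probability p* = (R−d)/(u−d) = 0.7333 and values discount at R = 1.22.
Payoff layer (t=4): V(4,0)=0.0000, V(4,1)=0.0000, V(4,2)=10.0000, V(4,3)=10.0000, V(4,4)=10.0000
  t=3,j=0: stock 15.3389 → up 21.7813 (V=0.0000), down 10.2771 (V=0.0000). Price 0.0000; hedge Δ=0.0000, bond B=0.0000.
  t=3,j=1: stock 32.5093 → up 46.1633 (V=10.0000), down 21.7813 (V=0.0000). Price 6.0109; hedge Δ=0.4101, bond B=-7.3224.
  t=3,j=2: stock 68.9004 → up 97.8386 (V=10.0000), down 46.1633 (V=10.0000). Price 8.1967; hedge Δ=0.0000, bond B=8.1967.
  t=3,j=3: stock 146.0277 → up 207.3593 (V=10.0000), down 97.8386 (V=10.0000). Price 8.1967; hedge Δ=0.0000, bond B=8.1967.
  t=2,j=0: stock 22.8939 → up 32.5093 (V=6.0109), down 15.3389 (V=0.0000). Price 3.6131; hedge Δ=0.3501, bond B=-4.4014.
  t=2,j=1: stock 48.5214 → up 68.9004 (V=8.1967), down 32.5093 (V=6.0109). Price 6.2409; hedge Δ=0.0601, bond B=3.3265.
  t=2,j=2: stock 102.8364 → up 146.0277 (V=8.1967), down 68.9004 (V=8.1967). Price 6.7186; hedge Δ=0.0000, bond B=6.7186.
  t=1,j=0: stock 34.1700 → up 48.5214 (V=6.2409), down 22.8939 (V=3.6131). Price 4.5411; hedge Δ=0.1025, bond B=1.0375.
  t=1,j=1: stock 72.4200 → up 102.8364 (V=6.7186), down 48.5214 (V=6.2409). Price 5.4026; hedge Δ=0.0088, bond B=4.7656.
  t=0,j=0: stock 51.0000 → up 72.4200 (V=5.4026), down 34.1700 (V=4.5411). Price 4.2401; hedge Δ=0.0225, bond B=3.0913.
Self-financing check: at every node Δ·S+B equals the discounted successor values.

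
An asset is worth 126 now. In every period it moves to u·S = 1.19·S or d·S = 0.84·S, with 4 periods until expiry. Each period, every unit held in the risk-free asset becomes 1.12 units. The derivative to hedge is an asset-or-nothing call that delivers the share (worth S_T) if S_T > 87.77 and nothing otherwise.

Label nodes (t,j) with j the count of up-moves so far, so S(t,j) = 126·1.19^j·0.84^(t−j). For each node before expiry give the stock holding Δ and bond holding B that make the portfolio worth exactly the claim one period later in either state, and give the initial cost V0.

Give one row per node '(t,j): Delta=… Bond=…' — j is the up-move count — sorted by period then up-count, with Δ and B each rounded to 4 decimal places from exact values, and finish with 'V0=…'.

Risk-neutral probability p* = (R−d)/(u−d) = (1.12−0.84)/(1.19−0.84) = 0.8000.
Payoff layer (t=4): V(4,0)=0.0000, V(4,1)=88.8700, V(4,2)=125.8992, V(4,3)=178.3572, V(4,4)=252.6727
(3,0): S=74.6807. Δ = (V_up−V_dn)/(S_up−S_dn) = (88.8700−0.0000)/(88.8700−62.7318) = 3.4000. V = [p*·88.8700 + (1−p*)·0.0000]/1.12 = 63.4786. B = V − Δ·S = -190.4358.
(3,1): S=105.7977. Δ = (V_up−V_dn)/(S_up−S_dn) = (125.8992−88.8700)/(125.8992−88.8700) = 1.0000. V = [p*·125.8992 + (1−p*)·88.8700]/1.12 = 105.7977. B = V − Δ·S = 0.0000.
(3,2): S=149.8800. Δ = (V_up−V_dn)/(S_up−S_dn) = (178.3572−125.8992)/(178.3572−125.8992) = 1.0000. V = [p*·178.3572 + (1−p*)·125.8992]/1.12 = 149.8800. B = V − Δ·S = 0.0000.
(3,3): S=212.3300. Δ = (V_up−V_dn)/(S_up−S_dn) = (252.6727−178.3572)/(252.6727−178.3572) = 1.0000. V = [p*·252.6727 + (1−p*)·178.3572]/1.12 = 212.3300. B = V − Δ·S = 0.0000.
(2,0): S=88.9056. Δ = (V_up−V_dn)/(S_up−S_dn) = (105.7977−63.4786)/(105.7977−74.6807) = 1.3600. V = [p*·105.7977 + (1−p*)·63.4786]/1.12 = 86.9052. B = V − Δ·S = -34.0064.
(2,1): S=125.9496. Δ = (V_up−V_dn)/(S_up−S_dn) = (149.8800−105.7977)/(149.8800−105.7977) = 1.0000. V = [p*·149.8800 + (1−p*)·105.7977]/1.12 = 125.9496. B = V − Δ·S = 0.0000.
(2,2): S=178.4286. Δ = (V_up−V_dn)/(S_up−S_dn) = (212.3300−149.8800)/(212.3300−149.8800) = 1.0000. V = [p*·212.3300 + (1−p*)·149.8800]/1.12 = 178.4286. B = V − Δ·S = 0.0000.
(1,0): S=105.8400. Δ = (V_up−V_dn)/(S_up−S_dn) = (125.9496−86.9052)/(125.9496−88.9056) = 1.0540. V = [p*·125.9496 + (1−p*)·86.9052]/1.12 = 105.4828. B = V − Δ·S = -6.0726.
(1,1): S=149.9400. Δ = (V_up−V_dn)/(S_up−S_dn) = (178.4286−125.9496)/(178.4286−125.9496) = 1.0000. V = [p*·178.4286 + (1−p*)·125.9496]/1.12 = 149.9400. B = V − Δ·S = 0.0000.
(0,0): S=126.0000. Δ = (V_up−V_dn)/(S_up−S_dn) = (149.9400−105.4828)/(149.9400−105.8400) = 1.0081. V = [p*·149.9400 + (1−p*)·105.4828]/1.12 = 125.9362. B = V − Δ·S = -1.0844.
Self-financing check: at every node Δ·S+B equals the discounted successor values.

(0,0): Delta=1.0081 Bond=-1.0844
(1,0): Delta=1.0540 Bond=-6.0726
(1,1): Delta=1.0000 Bond=0.0000
(2,0): Delta=1.3600 Bond=-34.0064
(2,1): Delta=1.0000 Bond=0.0000
(2,2): Delta=1.0000 Bond=0.0000
(3,0): Delta=3.4000 Bond=-190.4358
(3,1): Delta=1.0000 Bond=0.0000
(3,2): Delta=1.0000 Bond=0.0000
(3,3): Delta=1.0000 Bond=0.0000
V0=125.9362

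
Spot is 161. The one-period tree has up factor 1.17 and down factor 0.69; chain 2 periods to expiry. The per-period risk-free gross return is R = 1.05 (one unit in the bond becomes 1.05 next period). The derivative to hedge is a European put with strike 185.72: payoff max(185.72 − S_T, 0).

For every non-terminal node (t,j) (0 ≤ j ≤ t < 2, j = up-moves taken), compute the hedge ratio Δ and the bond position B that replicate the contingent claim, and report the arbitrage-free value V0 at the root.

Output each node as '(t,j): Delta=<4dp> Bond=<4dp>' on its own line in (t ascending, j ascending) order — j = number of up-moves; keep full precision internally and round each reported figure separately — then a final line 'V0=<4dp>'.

Risk-neutral probability p* = (R−d)/(u−d) = (1.05−0.69)/(1.17−0.69) = 0.7500.
Terminal payoffs: V(2,0)=109.0679, V(2,1)=55.7447, V(2,2)=0.0000
  t=1,j=0: stock 111.0900 → up 129.9753 (V=55.7447), down 76.6521 (V=109.0679). Price 65.7862; hedge Δ=-1.0000, bond B=176.8762.
  t=1,j=1: stock 188.3700 → up 220.3929 (V=0.0000), down 129.9753 (V=55.7447). Price 13.2725; hedge Δ=-0.6165, bond B=129.4073.
  t=0,j=0: stock 161.0000 → up 188.3700 (V=13.2725), down 111.0900 (V=65.7862). Price 25.1438; hedge Δ=-0.6795, bond B=134.5472.
The time-0 hedge costs 25.1438, which is the no-arbitrage price.

(0,0): Delta=-0.6795 Bond=134.5472
(1,0): Delta=-1.0000 Bond=176.8762
(1,1): Delta=-0.6165 Bond=129.4073
V0=25.1438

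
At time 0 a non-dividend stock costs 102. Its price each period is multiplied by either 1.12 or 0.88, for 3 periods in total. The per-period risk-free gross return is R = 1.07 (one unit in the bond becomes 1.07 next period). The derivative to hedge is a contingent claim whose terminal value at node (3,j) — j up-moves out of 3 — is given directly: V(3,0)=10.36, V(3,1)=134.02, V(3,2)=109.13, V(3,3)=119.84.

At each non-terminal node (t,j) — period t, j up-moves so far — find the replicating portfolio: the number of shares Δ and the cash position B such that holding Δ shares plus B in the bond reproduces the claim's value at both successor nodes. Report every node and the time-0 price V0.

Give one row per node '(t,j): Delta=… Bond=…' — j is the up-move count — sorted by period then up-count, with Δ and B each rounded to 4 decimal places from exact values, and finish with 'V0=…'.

(0,0): Delta=0.1381 Bond=80.7041
(1,0): Delta=0.2628 Bond=75.1552
(1,1): Delta=0.1123 Bond=89.3003
(2,0): Delta=6.5231 Bond=-414.0748
(2,1): Delta=-1.0316 Bond=210.5452
(2,2): Delta=0.3488 Bond=65.2897
V0=94.7857

Since d<R<u, set p* = (R−d)/(u−d) = 0.7917; price each node as the discounted p*-expectation of its children.
Terminal payoffs: V(3,0)=10.3600, V(3,1)=134.0200, V(3,2)=109.1300, V(3,3)=119.8400
Node (2,0) S=78.9888: V=(p*·134.0200+(1−p*)·10.3600)/1.07=101.1752; Δ=(134.0200−10.3600)/(88.4675−69.5101)=6.5231; B=V−Δ·S=-414.0748
Node (2,1) S=100.5312: V=(p*·109.1300+(1−p*)·134.0200)/1.07=106.8368; Δ=(109.1300−134.0200)/(112.5949−88.4675)=-1.0316; B=V−Δ·S=210.5452
Node (2,2) S=127.9488: V=(p*·119.8400+(1−p*)·109.1300)/1.07=109.9147; Δ=(119.8400−109.1300)/(143.3027−112.5949)=0.3488; B=V−Δ·S=65.2897
Node (1,0) S=89.7600: V=(p*·106.8368+(1−p*)·101.1752)/1.07=98.7452; Δ=(106.8368−101.1752)/(100.5312−78.9888)=0.2628; B=V−Δ·S=75.1552
Node (1,1) S=114.2400: V=(p*·109.9147+(1−p*)·106.8368)/1.07=102.1248; Δ=(109.9147−106.8368)/(127.9488−100.5312)=0.1123; B=V−Δ·S=89.3003
Node (0,0) S=102.0000: V=(p*·102.1248+(1−p*)·98.7452)/1.07=94.7857; Δ=(102.1248−98.7452)/(114.2400−89.7600)=0.1381; B=V−Δ·S=80.7041
Each (Δ,B) replicates both successor values, so the strategy is self-financing and V0 is arbitrage-free.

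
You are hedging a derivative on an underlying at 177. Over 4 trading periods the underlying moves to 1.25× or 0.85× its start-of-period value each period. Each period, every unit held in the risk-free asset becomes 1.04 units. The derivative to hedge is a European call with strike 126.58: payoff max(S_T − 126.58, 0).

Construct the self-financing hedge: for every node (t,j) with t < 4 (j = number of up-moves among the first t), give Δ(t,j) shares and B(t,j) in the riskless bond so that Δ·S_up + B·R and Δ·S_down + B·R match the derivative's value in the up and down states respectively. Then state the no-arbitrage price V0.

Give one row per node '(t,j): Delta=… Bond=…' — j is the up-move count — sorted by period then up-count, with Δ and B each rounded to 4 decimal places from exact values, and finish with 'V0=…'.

The replicating-portfolio and risk-neutral prices coincide; use p* = (1.04−0.85)/(1.25−0.85) = 0.4750 for the latter.
Payoff layer (t=4): V(4,0)=0.0000, V(4,1)=9.2952, V(4,2)=73.2364, V(4,3)=167.2677, V(4,4)=305.5489
(3,0): S=108.7001. Δ = (V_up−V_dn)/(S_up−S_dn) = (9.2952−0.0000)/(135.8752−92.3951) = 0.2138. V = [p*·9.2952 + (1−p*)·0.0000]/1.04 = 4.2454. B = V − Δ·S = -18.9925.
(3,1): S=159.8531. Δ = (V_up−V_dn)/(S_up−S_dn) = (73.2364−9.2952)/(199.8164−135.8752) = 1.0000. V = [p*·73.2364 + (1−p*)·9.2952]/1.04 = 38.1416. B = V − Δ·S = -121.7115.
(3,2): S=235.0781. Δ = (V_up−V_dn)/(S_up−S_dn) = (167.2677−73.2364)/(293.8477−199.8164) = 1.0000. V = [p*·167.2677 + (1−p*)·73.2364]/1.04 = 113.3666. B = V − Δ·S = -121.7115.
(3,3): S=345.7031. Δ = (V_up−V_dn)/(S_up−S_dn) = (305.5489−167.2677)/(432.1289−293.8477) = 1.0000. V = [p*·305.5489 + (1−p*)·167.2677]/1.04 = 223.9916. B = V − Δ·S = -121.7115.
(2,0): S=127.8825. Δ = (V_up−V_dn)/(S_up−S_dn) = (38.1416−4.2454)/(159.8531−108.7001) = 0.6626. V = [p*·38.1416 + (1−p*)·4.2454]/1.04 = 19.5635. B = V − Δ·S = -65.1770.
(2,1): S=188.0625. Δ = (V_up−V_dn)/(S_up−S_dn) = (113.3666−38.1416)/(235.0781−159.8531) = 1.0000. V = [p*·113.3666 + (1−p*)·38.1416]/1.04 = 71.0322. B = V − Δ·S = -117.0303.
(2,2): S=276.5625. Δ = (V_up−V_dn)/(S_up−S_dn) = (223.9916−113.3666)/(345.7031−235.0781) = 1.0000. V = [p*·223.9916 + (1−p*)·113.3666]/1.04 = 159.5322. B = V − Δ·S = -117.0303.
(1,0): S=150.4500. Δ = (V_up−V_dn)/(S_up−S_dn) = (71.0322−19.5635)/(188.0625−127.8825) = 0.8552. V = [p*·71.0322 + (1−p*)·19.5635]/1.04 = 42.3184. B = V − Δ·S = -86.3532.
(1,1): S=221.2500. Δ = (V_up−V_dn)/(S_up−S_dn) = (159.5322−71.0322)/(276.5625−188.0625) = 1.0000. V = [p*·159.5322 + (1−p*)·71.0322]/1.04 = 108.7208. B = V − Δ·S = -112.5292.
(0,0): S=177.0000. Δ = (V_up−V_dn)/(S_up−S_dn) = (108.7208−42.3184)/(221.2500−150.4500) = 0.9379. V = [p*·108.7208 + (1−p*)·42.3184]/1.04 = 71.0188. B = V − Δ·S = -94.9873.
Each (Δ,B) replicates both successor values, so the strategy is self-financing and V0 is arbitrage-free.

(0,0): Delta=0.9379 Bond=-94.9873
(1,0): Delta=0.8552 Bond=-86.3532
(1,1): Delta=1.0000 Bond=-112.5292
(2,0): Delta=0.6626 Bond=-65.1770
(2,1): Delta=1.0000 Bond=-117.0303
(2,2): Delta=1.0000 Bond=-117.0303
(3,0): Delta=0.2138 Bond=-18.9925
(3,1): Delta=1.0000 Bond=-121.7115
(3,2): Delta=1.0000 Bond=-121.7115
(3,3): Delta=1.0000 Bond=-121.7115
V0=71.0188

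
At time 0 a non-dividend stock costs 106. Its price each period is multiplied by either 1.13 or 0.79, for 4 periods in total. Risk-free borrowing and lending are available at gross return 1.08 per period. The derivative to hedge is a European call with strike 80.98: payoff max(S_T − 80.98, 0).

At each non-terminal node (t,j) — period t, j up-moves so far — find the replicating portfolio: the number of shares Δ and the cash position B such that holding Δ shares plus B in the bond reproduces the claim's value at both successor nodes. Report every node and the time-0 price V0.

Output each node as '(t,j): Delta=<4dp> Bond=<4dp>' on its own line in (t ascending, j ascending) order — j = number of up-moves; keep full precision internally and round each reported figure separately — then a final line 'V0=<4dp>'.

(0,0): Delta=0.9720 Bond=-56.3697
(1,0): Delta=0.8228 Bond=-48.3837
(1,1): Delta=0.9900 Bond=-63.0336
(2,0): Delta=0.1226 Bond=-5.9346
(2,1): Delta=0.9072 Bond=-60.2406
(2,2): Delta=1.0000 Bond=-69.4273
(3,0): Delta=0.0000 Bond=0.0000
(3,1): Delta=0.1374 Bond=-7.5145
(3,2): Delta=1.0000 Bond=-74.9815
(3,3): Delta=1.0000 Bond=-74.9815
V0=46.6658

Since d<R<u, set p* = (R−d)/(u−d) = 0.8529; price each node as the discounted p*-expectation of its children.
At expiry t=4: V(4,0)=0.0000, V(4,1)=0.0000, V(4,2)=3.4928, V(4,3)=39.8482, V(4,4)=91.8502
Node (3,0) S=52.2621: V=(p*·0.0000+(1−p*)·0.0000)/1.08=0.0000; Δ=(0.0000−0.0000)/(59.0562−41.2871)=0.0000; B=V−Δ·S=0.0000
Node (3,1) S=74.7547: V=(p*·3.4928+(1−p*)·0.0000)/1.08=2.7585; Δ=(3.4928−0.0000)/(84.4728−59.0562)=0.1374; B=V−Δ·S=-7.5145
Node (3,2) S=106.9276: V=(p*·39.8482+(1−p*)·3.4928)/1.08=31.9461; Δ=(39.8482−3.4928)/(120.8282−84.4728)=1.0000; B=V−Δ·S=-74.9815
Node (3,3) S=152.9471: V=(p*·91.8502+(1−p*)·39.8482)/1.08=77.9656; Δ=(91.8502−39.8482)/(172.8302−120.8282)=1.0000; B=V−Δ·S=-74.9815
Node (2,0) S=66.1546: V=(p*·2.7585+(1−p*)·0.0000)/1.08=2.1785; Δ=(2.7585−0.0000)/(74.7547−52.2621)=0.1226; B=V−Δ·S=-5.9346
Node (2,1) S=94.6262: V=(p*·31.9461+(1−p*)·2.7585)/1.08=25.6054; Δ=(31.9461−2.7585)/(106.9276−74.7547)=0.9072; B=V−Δ·S=-60.2406
Node (2,2) S=135.3514: V=(p*·77.9656+(1−p*)·31.9461)/1.08=65.9241; Δ=(77.9656−31.9461)/(152.9471−106.9276)=1.0000; B=V−Δ·S=-69.4273
Node (1,0) S=83.7400: V=(p*·25.6054+(1−p*)·2.1785)/1.08=20.5188; Δ=(25.6054−2.1785)/(94.6262−66.1546)=0.8228; B=V−Δ·S=-48.3837
Node (1,1) S=119.7800: V=(p*·65.9241+(1−p*)·25.6054)/1.08=55.5508; Δ=(65.9241−25.6054)/(135.3514−94.6262)=0.9900; B=V−Δ·S=-63.0336
Node (0,0) S=106.0000: V=(p*·55.5508+(1−p*)·20.5188)/1.08=46.6658; Δ=(55.5508−20.5188)/(119.7800−83.7400)=0.9720; B=V−Δ·S=-56.3697
Each (Δ,B) replicates both successor values, so the strategy is self-financing and V0 is arbitrage-free.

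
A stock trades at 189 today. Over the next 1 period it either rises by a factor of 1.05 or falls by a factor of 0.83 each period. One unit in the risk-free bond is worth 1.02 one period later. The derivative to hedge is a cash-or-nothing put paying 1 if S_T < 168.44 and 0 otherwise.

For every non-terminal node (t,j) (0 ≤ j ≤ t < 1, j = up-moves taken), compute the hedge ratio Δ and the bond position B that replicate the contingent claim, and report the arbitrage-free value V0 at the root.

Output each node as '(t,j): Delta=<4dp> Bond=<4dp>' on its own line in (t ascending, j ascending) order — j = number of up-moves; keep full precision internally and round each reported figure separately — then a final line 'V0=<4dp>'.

(0,0): Delta=-0.0241 Bond=4.6791
V0=0.1337

No-arbitrage ⇒ martingale measure with p* = (R−d)/(u−d) = 0.8636.
Terminal payoffs: V(1,0)=1.0000, V(1,1)=0.0000
Node (0,0) S=189.0000: V=(p*·0.0000+(1−p*)·1.0000)/1.02=0.1337; Δ=(0.0000−1.0000)/(198.4500−156.8700)=-0.0241; B=V−Δ·S=4.6791
The time-0 hedge costs 0.1337, which is the no-arbitrage price.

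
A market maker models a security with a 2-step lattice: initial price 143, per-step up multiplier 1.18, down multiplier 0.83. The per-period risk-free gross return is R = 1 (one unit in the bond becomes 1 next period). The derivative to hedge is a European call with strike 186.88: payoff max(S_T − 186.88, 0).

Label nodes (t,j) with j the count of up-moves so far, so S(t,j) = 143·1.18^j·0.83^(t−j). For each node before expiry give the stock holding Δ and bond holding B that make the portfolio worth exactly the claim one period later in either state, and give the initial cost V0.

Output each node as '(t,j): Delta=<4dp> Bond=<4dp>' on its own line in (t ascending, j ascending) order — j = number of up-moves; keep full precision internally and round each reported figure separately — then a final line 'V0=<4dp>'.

(0,0): Delta=0.1187 Bond=-14.0906
(1,0): Delta=0.0000 Bond=0.0000
(1,1): Delta=0.2071 Bond=-29.0102
V0=2.8860

Since d<R<u, set p* = (R−d)/(u−d) = 0.4857; price each node as the discounted p*-expectation of its children.
Terminal values V(2,·): V(2,0)=0.0000, V(2,1)=0.0000, V(2,2)=12.2332
Node (1,0) S=118.6900: V=(p*·0.0000+(1−p*)·0.0000)/1=0.0000; Δ=(0.0000−0.0000)/(140.0542−98.5127)=0.0000; B=V−Δ·S=0.0000
Node (1,1) S=168.7400: V=(p*·12.2332+(1−p*)·0.0000)/1=5.9418; Δ=(12.2332−0.0000)/(199.1132−140.0542)=0.2071; B=V−Δ·S=-29.0102
Node (0,0) S=143.0000: V=(p*·5.9418+(1−p*)·0.0000)/1=2.8860; Δ=(5.9418−0.0000)/(168.7400−118.6900)=0.1187; B=V−Δ·S=-14.0906
Self-financing check: at every node Δ·S+B equals the discounted successor values.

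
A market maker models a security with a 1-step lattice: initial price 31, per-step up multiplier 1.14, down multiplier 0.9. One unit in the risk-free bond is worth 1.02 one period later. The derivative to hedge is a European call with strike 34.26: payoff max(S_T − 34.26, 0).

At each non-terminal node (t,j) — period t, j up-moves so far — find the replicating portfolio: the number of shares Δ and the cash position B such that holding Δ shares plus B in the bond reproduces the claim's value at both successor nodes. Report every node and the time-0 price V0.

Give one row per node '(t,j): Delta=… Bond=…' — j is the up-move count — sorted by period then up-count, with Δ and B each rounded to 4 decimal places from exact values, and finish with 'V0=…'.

Since d<R<u, set p* = (R−d)/(u−d) = 0.5000; price each node as the discounted p*-expectation of its children.
Terminal values V(1,·): V(1,0)=0.0000, V(1,1)=1.0800
  t=0,j=0: stock 31.0000 → up 35.3400 (V=1.0800), down 27.9000 (V=0.0000). Price 0.5294; hedge Δ=0.1452, bond B=-3.9706.
Check: Δ(0,0)·S0 + B(0,0) = 0.5294 = V0.

(0,0): Delta=0.1452 Bond=-3.9706
V0=0.5294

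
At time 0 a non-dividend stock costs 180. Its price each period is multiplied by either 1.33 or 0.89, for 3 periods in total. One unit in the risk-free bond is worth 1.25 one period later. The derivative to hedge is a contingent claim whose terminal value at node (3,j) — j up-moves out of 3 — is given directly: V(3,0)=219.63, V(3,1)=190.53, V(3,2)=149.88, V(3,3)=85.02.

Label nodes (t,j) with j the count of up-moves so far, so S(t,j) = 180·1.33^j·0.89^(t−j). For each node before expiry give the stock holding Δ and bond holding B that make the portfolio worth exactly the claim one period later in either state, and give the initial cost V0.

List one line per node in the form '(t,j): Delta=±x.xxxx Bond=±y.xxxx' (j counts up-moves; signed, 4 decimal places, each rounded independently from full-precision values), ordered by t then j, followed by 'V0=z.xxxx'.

(0,0): Delta=-0.4564 Bond=142.5988
(1,0): Delta=-0.4375 Bond=175.2301
(1,1): Delta=-0.4592 Bond=178.9192
(2,0): Delta=-0.4639 Bond=222.7931
(2,1): Delta=-0.4336 Bond=218.2031
(2,2): Delta=-0.4630 Bond=224.8593
V0=60.4535

Since d<R<u, set p* = (R−d)/(u−d) = 0.8182; price each node as the discounted p*-expectation of its children.
At expiry t=3: V(3,0)=219.6300, V(3,1)=190.5300, V(3,2)=149.8800, V(3,3)=85.0200
(2,0): S=142.5780. Δ = (V_up−V_dn)/(S_up−S_dn) = (190.5300−219.6300)/(189.6287−126.8944) = -0.4639. V = [p*·190.5300 + (1−p*)·219.6300]/1.25 = 156.6567. B = V − Δ·S = 222.7931.
(2,1): S=213.0660. Δ = (V_up−V_dn)/(S_up−S_dn) = (149.8800−190.5300)/(283.3778−189.6287) = -0.4336. V = [p*·149.8800 + (1−p*)·190.5300]/1.25 = 125.8167. B = V − Δ·S = 218.2031.
(2,2): S=318.4020. Δ = (V_up−V_dn)/(S_up−S_dn) = (85.0200−149.8800)/(423.4747−283.3778) = -0.4630. V = [p*·85.0200 + (1−p*)·149.8800]/1.25 = 77.4502. B = V − Δ·S = 224.8593.
(1,0): S=160.2000. Δ = (V_up−V_dn)/(S_up−S_dn) = (125.8167−156.6567)/(213.0660−142.5780) = -0.4375. V = [p*·125.8167 + (1−p*)·156.6567]/1.25 = 105.1392. B = V − Δ·S = 175.2301.
(1,1): S=239.4000. Δ = (V_up−V_dn)/(S_up−S_dn) = (77.4502−125.8167)/(318.4020−213.0660) = -0.4592. V = [p*·77.4502 + (1−p*)·125.8167]/1.25 = 68.9953. B = V − Δ·S = 178.9192.
(0,0): S=180.0000. Δ = (V_up−V_dn)/(S_up−S_dn) = (68.9953−105.1392)/(239.4000−160.2000) = -0.4564. V = [p*·68.9953 + (1−p*)·105.1392]/1.25 = 60.4535. B = V − Δ·S = 142.5988.
The time-0 hedge costs 60.4535, which is the no-arbitrage price.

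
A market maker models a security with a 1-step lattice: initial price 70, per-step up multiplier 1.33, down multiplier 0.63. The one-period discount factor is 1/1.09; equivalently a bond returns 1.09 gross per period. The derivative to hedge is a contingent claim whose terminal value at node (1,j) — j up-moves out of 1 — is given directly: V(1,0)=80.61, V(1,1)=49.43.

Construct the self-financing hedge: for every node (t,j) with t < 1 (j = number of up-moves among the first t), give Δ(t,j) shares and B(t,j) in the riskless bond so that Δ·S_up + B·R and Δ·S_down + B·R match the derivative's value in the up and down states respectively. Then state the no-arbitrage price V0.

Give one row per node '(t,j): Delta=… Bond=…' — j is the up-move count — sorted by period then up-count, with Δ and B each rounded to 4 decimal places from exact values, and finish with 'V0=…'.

Under the risk-neutral measure, an up-move has probability p* = (R−d)/(u−d) = 0.6571 and values discount at R = 1.09.
At expiry t=1: V(1,0)=80.6100, V(1,1)=49.4300
  t=0,j=0: stock 70.0000 → up 93.1000 (V=49.4300), down 44.1000 (V=80.6100). Price 55.1562; hedge Δ=-0.6363, bond B=99.6991.
Check: Δ(0,0)·S0 + B(0,0) = 55.1562 = V0.

(0,0): Delta=-0.6363 Bond=99.6991
V0=55.1562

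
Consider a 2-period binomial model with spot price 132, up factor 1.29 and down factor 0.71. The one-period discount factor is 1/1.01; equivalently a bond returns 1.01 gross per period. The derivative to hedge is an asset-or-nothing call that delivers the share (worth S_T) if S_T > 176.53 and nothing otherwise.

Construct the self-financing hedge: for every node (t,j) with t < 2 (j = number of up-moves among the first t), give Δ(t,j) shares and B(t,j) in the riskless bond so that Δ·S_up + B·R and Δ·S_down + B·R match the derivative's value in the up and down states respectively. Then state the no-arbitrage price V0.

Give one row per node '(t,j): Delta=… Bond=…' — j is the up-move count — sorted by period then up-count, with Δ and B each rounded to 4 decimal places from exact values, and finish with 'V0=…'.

The replicating-portfolio and risk-neutral prices coincide; use p* = (1.01−0.71)/(1.29−0.71) = 0.5172 for the latter.
Terminal values V(2,·): V(2,0)=0.0000, V(2,1)=0.0000, V(2,2)=219.6612
(1,0): S=93.7200. Δ = (V_up−V_dn)/(S_up−S_dn) = (0.0000−0.0000)/(120.8988−66.5412) = 0.0000. V = [p*·0.0000 + (1−p*)·0.0000]/1.01 = 0.0000. B = V − Δ·S = 0.0000.
(1,1): S=170.2800. Δ = (V_up−V_dn)/(S_up−S_dn) = (219.6612−0.0000)/(219.6612−120.8988) = 2.2241. V = [p*·219.6612 + (1−p*)·0.0000]/1.01 = 112.4929. B = V − Δ·S = -266.2333.
(0,0): S=132.0000. Δ = (V_up−V_dn)/(S_up−S_dn) = (112.4929−0.0000)/(170.2800−93.7200) = 1.4693. V = [p*·112.4929 + (1−p*)·0.0000]/1.01 = 57.6099. B = V − Δ·S = -136.3434.
Check: Δ(0,0)·S0 + B(0,0) = 57.6099 = V0.

(0,0): Delta=1.4693 Bond=-136.3434
(1,0): Delta=0.0000 Bond=0.0000
(1,1): Delta=2.2241 Bond=-266.2333
V0=57.6099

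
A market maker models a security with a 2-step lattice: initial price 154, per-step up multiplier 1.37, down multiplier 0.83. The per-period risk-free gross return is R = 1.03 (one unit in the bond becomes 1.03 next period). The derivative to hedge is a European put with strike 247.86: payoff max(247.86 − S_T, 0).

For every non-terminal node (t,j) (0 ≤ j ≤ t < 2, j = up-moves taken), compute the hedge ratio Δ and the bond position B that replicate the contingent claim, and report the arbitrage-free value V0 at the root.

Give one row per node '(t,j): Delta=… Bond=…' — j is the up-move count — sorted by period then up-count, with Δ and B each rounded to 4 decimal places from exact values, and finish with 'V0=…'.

(0,0): Delta=-0.8219 Bond=211.5335
(1,0): Delta=-1.0000 Bond=240.6408
(1,1): Delta=-0.6385 Bond=179.1853
V0=84.9567

Under the risk-neutral measure, an up-move has probability p* = (R−d)/(u−d) = 0.3704 and values discount at R = 1.03.
Terminal values V(2,·): V(2,0)=141.7694, V(2,1)=72.7466, V(2,2)=0.0000
Node (1,0) S=127.8200: V=(p*·72.7466+(1−p*)·141.7694)/1.03=112.8208; Δ=(72.7466−141.7694)/(175.1134−106.0906)=-1.0000; B=V−Δ·S=240.6408
Node (1,1) S=210.9800: V=(p*·0.0000+(1−p*)·72.7466)/1.03=44.4693; Δ=(0.0000−72.7466)/(289.0426−175.1134)=-0.6385; B=V−Δ·S=179.1853
Node (0,0) S=154.0000: V=(p*·44.4693+(1−p*)·112.8208)/1.03=84.9567; Δ=(44.4693−112.8208)/(210.9800−127.8200)=-0.8219; B=V−Δ·S=211.5335
Each (Δ,B) replicates both successor values, so the strategy is self-financing and V0 is arbitrage-free.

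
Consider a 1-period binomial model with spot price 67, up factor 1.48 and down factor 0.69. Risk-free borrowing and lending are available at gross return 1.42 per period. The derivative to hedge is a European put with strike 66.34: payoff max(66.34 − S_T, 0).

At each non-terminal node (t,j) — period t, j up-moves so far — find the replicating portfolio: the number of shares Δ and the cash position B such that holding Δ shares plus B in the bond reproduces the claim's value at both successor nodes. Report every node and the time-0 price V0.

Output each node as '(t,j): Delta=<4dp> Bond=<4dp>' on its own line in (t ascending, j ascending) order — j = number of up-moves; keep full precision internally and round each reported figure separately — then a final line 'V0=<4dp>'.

(0,0): Delta=-0.3799 Bond=26.5313
V0=1.0756

Since d<R<u, set p* = (R−d)/(u−d) = 0.9241; price each node as the discounted p*-expectation of its children.
Terminal values V(1,·): V(1,0)=20.1100, V(1,1)=0.0000
Node (0,0) S=67.0000: V=(p*·0.0000+(1−p*)·20.1100)/1.42=1.0756; Δ=(0.0000−20.1100)/(99.1600−46.2300)=-0.3799; B=V−Δ·S=26.5313
Check: Δ(0,0)·S0 + B(0,0) = 1.0756 = V0.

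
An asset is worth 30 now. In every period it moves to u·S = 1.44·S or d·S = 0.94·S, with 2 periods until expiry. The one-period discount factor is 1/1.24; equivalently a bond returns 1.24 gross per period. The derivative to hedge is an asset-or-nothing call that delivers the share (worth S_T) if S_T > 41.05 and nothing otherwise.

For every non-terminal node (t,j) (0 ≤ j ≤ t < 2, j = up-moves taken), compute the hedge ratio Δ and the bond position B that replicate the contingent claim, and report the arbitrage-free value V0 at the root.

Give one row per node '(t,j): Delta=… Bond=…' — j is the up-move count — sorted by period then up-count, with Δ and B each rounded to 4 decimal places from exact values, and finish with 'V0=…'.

(0,0): Delta=2.0067 Bond=-45.6365
(1,0): Delta=0.0000 Bond=0.0000
(1,1): Delta=2.8800 Bond=-94.3154
V0=14.5648

Under the risk-neutral measure, an up-move has probability p* = (R−d)/(u−d) = 0.6000 and values discount at R = 1.24.
Terminal payoffs: V(2,0)=0.0000, V(2,1)=0.0000, V(2,2)=62.2080
(1,0): S=28.2000. Δ = (V_up−V_dn)/(S_up−S_dn) = (0.0000−0.0000)/(40.6080−26.5080) = 0.0000. V = [p*·0.0000 + (1−p*)·0.0000]/1.24 = 0.0000. B = V − Δ·S = 0.0000.
(1,1): S=43.2000. Δ = (V_up−V_dn)/(S_up−S_dn) = (62.2080−0.0000)/(62.2080−40.6080) = 2.8800. V = [p*·62.2080 + (1−p*)·0.0000]/1.24 = 30.1006. B = V − Δ·S = -94.3154.
(0,0): S=30.0000. Δ = (V_up−V_dn)/(S_up−S_dn) = (30.1006−0.0000)/(43.2000−28.2000) = 2.0067. V = [p*·30.1006 + (1−p*)·0.0000]/1.24 = 14.5648. B = V − Δ·S = -45.6365.
The time-0 hedge costs 14.5648, which is the no-arbitrage price.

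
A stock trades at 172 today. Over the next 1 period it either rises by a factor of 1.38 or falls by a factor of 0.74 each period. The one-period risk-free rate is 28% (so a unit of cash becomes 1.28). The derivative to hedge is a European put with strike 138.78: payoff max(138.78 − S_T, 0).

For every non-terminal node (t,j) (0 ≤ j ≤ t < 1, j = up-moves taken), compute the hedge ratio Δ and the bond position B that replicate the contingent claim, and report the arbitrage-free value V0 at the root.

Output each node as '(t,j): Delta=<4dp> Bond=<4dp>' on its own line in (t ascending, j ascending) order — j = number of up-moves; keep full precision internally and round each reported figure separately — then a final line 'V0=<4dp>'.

(0,0): Delta=-0.1045 Bond=19.3726
V0=1.4038

The replicating-portfolio and risk-neutral prices coincide; use p* = (1.28−0.74)/(1.38−0.74) = 0.8438 for the latter.
Terminal payoffs: V(1,0)=11.5000, V(1,1)=0.0000
  t=0,j=0: stock 172.0000 → up 237.3600 (V=0.0000), down 127.2800 (V=11.5000). Price 1.4038; hedge Δ=-0.1045, bond B=19.3726.
Each (Δ,B) replicates both successor values, so the strategy is self-financing and V0 is arbitrage-free.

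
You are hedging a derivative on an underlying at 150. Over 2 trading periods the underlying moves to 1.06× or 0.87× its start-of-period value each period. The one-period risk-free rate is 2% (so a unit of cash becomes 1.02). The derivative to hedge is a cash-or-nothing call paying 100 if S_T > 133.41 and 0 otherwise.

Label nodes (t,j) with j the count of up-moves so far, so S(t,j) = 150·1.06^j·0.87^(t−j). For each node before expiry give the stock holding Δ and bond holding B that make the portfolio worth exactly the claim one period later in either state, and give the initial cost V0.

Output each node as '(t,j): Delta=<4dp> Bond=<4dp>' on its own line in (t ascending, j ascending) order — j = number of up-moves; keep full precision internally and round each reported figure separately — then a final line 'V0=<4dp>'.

Since d<R<u, set p* = (R−d)/(u−d) = 0.7895; price each node as the discounted p*-expectation of its children.
At expiry t=2: V(2,0)=0.0000, V(2,1)=100.0000, V(2,2)=100.0000
Node (1,0) S=130.5000: V=(p*·100.0000+(1−p*)·0.0000)/1.02=77.3994; Δ=(100.0000−0.0000)/(138.3300−113.5350)=4.0331; B=V−Δ·S=-448.9164
Node (1,1) S=159.0000: V=(p*·100.0000+(1−p*)·100.0000)/1.02=98.0392; Δ=(100.0000−100.0000)/(168.5400−138.3300)=0.0000; B=V−Δ·S=98.0392
Node (0,0) S=150.0000: V=(p*·98.0392+(1−p*)·77.3994)/1.02=91.8569; Δ=(98.0392−77.3994)/(159.0000−130.5000)=0.7242; B=V−Δ·S=-16.7739
The time-0 hedge costs 91.8569, which is the no-arbitrage price.

(0,0): Delta=0.7242 Bond=-16.7739
(1,0): Delta=4.0331 Bond=-448.9164
(1,1): Delta=0.0000 Bond=98.0392
V0=91.8569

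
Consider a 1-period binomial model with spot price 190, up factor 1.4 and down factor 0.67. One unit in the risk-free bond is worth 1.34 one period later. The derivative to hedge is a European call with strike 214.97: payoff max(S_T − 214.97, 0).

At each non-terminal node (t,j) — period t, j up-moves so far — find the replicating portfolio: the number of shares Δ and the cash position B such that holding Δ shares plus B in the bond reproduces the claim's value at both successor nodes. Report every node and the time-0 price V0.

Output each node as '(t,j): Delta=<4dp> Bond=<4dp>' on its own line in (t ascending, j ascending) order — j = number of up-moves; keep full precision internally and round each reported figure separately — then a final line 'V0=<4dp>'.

(0,0): Delta=0.3679 Bond=-34.9521
V0=34.9521

The replicating-portfolio and risk-neutral prices coincide; use p* = (1.34−0.67)/(1.4−0.67) = 0.9178 for the latter.
Payoff layer (t=1): V(1,0)=0.0000, V(1,1)=51.0300
(0,0): S=190.0000. Δ = (V_up−V_dn)/(S_up−S_dn) = (51.0300−0.0000)/(266.0000−127.3000) = 0.3679. V = [p*·51.0300 + (1−p*)·0.0000]/1.34 = 34.9521. B = V − Δ·S = -34.9521.
Self-financing check: at every node Δ·S+B equals the discounted successor values.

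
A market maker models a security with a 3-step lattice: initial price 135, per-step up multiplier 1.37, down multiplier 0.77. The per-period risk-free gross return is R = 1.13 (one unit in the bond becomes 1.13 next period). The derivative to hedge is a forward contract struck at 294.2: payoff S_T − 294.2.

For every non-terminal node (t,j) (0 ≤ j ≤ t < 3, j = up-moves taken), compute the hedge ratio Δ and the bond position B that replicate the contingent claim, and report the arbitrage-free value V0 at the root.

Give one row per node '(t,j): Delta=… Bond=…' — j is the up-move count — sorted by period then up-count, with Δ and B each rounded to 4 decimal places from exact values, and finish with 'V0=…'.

Since d<R<u, set p* = (R−d)/(u−d) = 0.6000; price each node as the discounted p*-expectation of its children.
Payoff layer (t=3): V(3,0)=-232.5680, V(3,1)=-184.5431, V(3,2)=-99.0962, V(3,3)=52.9327
(2,0): S=80.0415. Δ = (V_up−V_dn)/(S_up−S_dn) = (-184.5431−-232.5680)/(109.6569−61.6320) = 1.0000. V = [p*·-184.5431 + (1−p*)·-232.5680]/1.13 = -180.3125. B = V − Δ·S = -260.3540.
(2,1): S=142.4115. Δ = (V_up−V_dn)/(S_up−S_dn) = (-99.0962−-184.5431)/(195.1038−109.6569) = 1.0000. V = [p*·-99.0962 + (1−p*)·-184.5431]/1.13 = -117.9425. B = V − Δ·S = -260.3540.
(2,2): S=253.3815. Δ = (V_up−V_dn)/(S_up−S_dn) = (52.9327−-99.0962)/(347.1327−195.1038) = 1.0000. V = [p*·52.9327 + (1−p*)·-99.0962]/1.13 = -6.9725. B = V − Δ·S = -260.3540.
(1,0): S=103.9500. Δ = (V_up−V_dn)/(S_up−S_dn) = (-117.9425−-180.3125)/(142.4115−80.0415) = 1.0000. V = [p*·-117.9425 + (1−p*)·-180.3125]/1.13 = -126.4518. B = V − Δ·S = -230.4018.
(1,1): S=184.9500. Δ = (V_up−V_dn)/(S_up−S_dn) = (-6.9725−-117.9425)/(253.3815−142.4115) = 1.0000. V = [p*·-6.9725 + (1−p*)·-117.9425]/1.13 = -45.4518. B = V − Δ·S = -230.4018.
(0,0): S=135.0000. Δ = (V_up−V_dn)/(S_up−S_dn) = (-45.4518−-126.4518)/(184.9500−103.9500) = 1.0000. V = [p*·-45.4518 + (1−p*)·-126.4518]/1.13 = -68.8954. B = V − Δ·S = -203.8954.
Self-financing check: at every node Δ·S+B equals the discounted successor values.

(0,0): Delta=1.0000 Bond=-203.8954
(1,0): Delta=1.0000 Bond=-230.4018
(1,1): Delta=1.0000 Bond=-230.4018
(2,0): Delta=1.0000 Bond=-260.3540
(2,1): Delta=1.0000 Bond=-260.3540
(2,2): Delta=1.0000 Bond=-260.3540
V0=-68.8954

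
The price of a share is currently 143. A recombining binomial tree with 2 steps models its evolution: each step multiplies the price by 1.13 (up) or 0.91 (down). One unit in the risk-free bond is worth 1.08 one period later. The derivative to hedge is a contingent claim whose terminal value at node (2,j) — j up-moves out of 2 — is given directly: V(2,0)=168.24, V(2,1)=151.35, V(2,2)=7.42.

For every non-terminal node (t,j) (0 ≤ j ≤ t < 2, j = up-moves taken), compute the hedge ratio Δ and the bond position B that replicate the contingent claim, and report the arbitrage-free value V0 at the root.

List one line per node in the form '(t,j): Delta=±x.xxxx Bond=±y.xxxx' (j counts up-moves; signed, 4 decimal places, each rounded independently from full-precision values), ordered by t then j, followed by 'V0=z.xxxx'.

No-arbitrage ⇒ martingale measure with p* = (R−d)/(u−d) = 0.7727.
At expiry t=2: V(2,0)=168.2400, V(2,1)=151.3500, V(2,2)=7.4200
  t=1,j=0: stock 130.1300 → up 147.0469 (V=151.3500), down 118.4183 (V=168.2400). Price 143.6932; hedge Δ=-0.5900, bond B=220.4659.
  t=1,j=1: stock 161.5900 → up 182.5967 (V=7.4200), down 147.0469 (V=151.3500). Price 37.1587; hedge Δ=-4.0487, bond B=691.3859.
  t=0,j=0: stock 143.0000 → up 161.5900 (V=37.1587), down 130.1300 (V=143.6932). Price 56.8251; hedge Δ=-3.3863, bond B=541.0728.
The time-0 hedge costs 56.8251, which is the no-arbitrage price.

(0,0): Delta=-3.3863 Bond=541.0728
(1,0): Delta=-0.5900 Bond=220.4659
(1,1): Delta=-4.0487 Bond=691.3859
V0=56.8251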